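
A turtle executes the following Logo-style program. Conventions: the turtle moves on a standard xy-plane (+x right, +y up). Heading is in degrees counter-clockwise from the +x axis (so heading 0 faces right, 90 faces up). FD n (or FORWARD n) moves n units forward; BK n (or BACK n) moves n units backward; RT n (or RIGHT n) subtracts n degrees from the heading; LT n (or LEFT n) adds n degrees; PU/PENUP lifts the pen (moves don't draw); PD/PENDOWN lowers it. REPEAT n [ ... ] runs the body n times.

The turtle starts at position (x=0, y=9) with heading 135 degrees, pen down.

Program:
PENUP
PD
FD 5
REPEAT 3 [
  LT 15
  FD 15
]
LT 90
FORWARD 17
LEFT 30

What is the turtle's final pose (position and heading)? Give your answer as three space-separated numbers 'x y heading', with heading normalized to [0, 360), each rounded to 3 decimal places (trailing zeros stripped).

Executing turtle program step by step:
Start: pos=(0,9), heading=135, pen down
PU: pen up
PD: pen down
FD 5: (0,9) -> (-3.536,12.536) [heading=135, draw]
REPEAT 3 [
  -- iteration 1/3 --
  LT 15: heading 135 -> 150
  FD 15: (-3.536,12.536) -> (-16.526,20.036) [heading=150, draw]
  -- iteration 2/3 --
  LT 15: heading 150 -> 165
  FD 15: (-16.526,20.036) -> (-31.015,23.918) [heading=165, draw]
  -- iteration 3/3 --
  LT 15: heading 165 -> 180
  FD 15: (-31.015,23.918) -> (-46.015,23.918) [heading=180, draw]
]
LT 90: heading 180 -> 270
FD 17: (-46.015,23.918) -> (-46.015,6.918) [heading=270, draw]
LT 30: heading 270 -> 300
Final: pos=(-46.015,6.918), heading=300, 5 segment(s) drawn

Answer: -46.015 6.918 300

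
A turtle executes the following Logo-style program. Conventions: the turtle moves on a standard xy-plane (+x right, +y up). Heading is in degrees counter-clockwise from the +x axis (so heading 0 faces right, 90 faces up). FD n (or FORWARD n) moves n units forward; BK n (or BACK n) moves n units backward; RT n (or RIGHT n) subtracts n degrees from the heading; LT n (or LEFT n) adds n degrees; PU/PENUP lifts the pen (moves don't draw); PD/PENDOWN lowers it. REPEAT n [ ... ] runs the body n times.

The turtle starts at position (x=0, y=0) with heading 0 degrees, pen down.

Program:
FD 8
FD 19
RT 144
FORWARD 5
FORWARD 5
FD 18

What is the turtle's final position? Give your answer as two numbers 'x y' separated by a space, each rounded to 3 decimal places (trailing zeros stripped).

Answer: 4.348 -16.458

Derivation:
Executing turtle program step by step:
Start: pos=(0,0), heading=0, pen down
FD 8: (0,0) -> (8,0) [heading=0, draw]
FD 19: (8,0) -> (27,0) [heading=0, draw]
RT 144: heading 0 -> 216
FD 5: (27,0) -> (22.955,-2.939) [heading=216, draw]
FD 5: (22.955,-2.939) -> (18.91,-5.878) [heading=216, draw]
FD 18: (18.91,-5.878) -> (4.348,-16.458) [heading=216, draw]
Final: pos=(4.348,-16.458), heading=216, 5 segment(s) drawn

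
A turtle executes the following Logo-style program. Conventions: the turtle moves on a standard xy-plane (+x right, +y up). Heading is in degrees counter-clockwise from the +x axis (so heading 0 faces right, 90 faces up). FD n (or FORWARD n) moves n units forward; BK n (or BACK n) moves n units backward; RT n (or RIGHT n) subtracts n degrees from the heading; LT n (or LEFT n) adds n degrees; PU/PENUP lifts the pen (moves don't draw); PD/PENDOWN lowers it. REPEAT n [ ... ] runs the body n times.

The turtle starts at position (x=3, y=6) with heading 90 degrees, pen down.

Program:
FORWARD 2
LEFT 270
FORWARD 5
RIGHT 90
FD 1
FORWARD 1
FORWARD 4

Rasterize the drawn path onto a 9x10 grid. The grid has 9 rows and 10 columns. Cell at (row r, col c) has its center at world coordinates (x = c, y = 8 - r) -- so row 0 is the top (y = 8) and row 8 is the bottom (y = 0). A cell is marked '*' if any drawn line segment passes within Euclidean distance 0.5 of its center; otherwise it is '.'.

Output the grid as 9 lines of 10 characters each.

Segment 0: (3,6) -> (3,8)
Segment 1: (3,8) -> (8,8)
Segment 2: (8,8) -> (8,7)
Segment 3: (8,7) -> (8,6)
Segment 4: (8,6) -> (8,2)

Answer: ...******.
...*....*.
...*....*.
........*.
........*.
........*.
........*.
..........
..........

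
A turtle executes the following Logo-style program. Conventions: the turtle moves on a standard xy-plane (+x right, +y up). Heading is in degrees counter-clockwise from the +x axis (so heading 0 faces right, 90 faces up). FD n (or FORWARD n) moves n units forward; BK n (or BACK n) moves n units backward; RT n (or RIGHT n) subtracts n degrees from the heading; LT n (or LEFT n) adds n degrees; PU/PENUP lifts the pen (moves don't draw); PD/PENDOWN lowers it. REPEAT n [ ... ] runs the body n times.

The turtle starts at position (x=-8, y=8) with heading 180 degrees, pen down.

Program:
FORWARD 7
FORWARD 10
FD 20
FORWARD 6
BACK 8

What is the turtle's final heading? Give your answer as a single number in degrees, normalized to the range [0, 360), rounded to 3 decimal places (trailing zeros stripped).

Answer: 180

Derivation:
Executing turtle program step by step:
Start: pos=(-8,8), heading=180, pen down
FD 7: (-8,8) -> (-15,8) [heading=180, draw]
FD 10: (-15,8) -> (-25,8) [heading=180, draw]
FD 20: (-25,8) -> (-45,8) [heading=180, draw]
FD 6: (-45,8) -> (-51,8) [heading=180, draw]
BK 8: (-51,8) -> (-43,8) [heading=180, draw]
Final: pos=(-43,8), heading=180, 5 segment(s) drawn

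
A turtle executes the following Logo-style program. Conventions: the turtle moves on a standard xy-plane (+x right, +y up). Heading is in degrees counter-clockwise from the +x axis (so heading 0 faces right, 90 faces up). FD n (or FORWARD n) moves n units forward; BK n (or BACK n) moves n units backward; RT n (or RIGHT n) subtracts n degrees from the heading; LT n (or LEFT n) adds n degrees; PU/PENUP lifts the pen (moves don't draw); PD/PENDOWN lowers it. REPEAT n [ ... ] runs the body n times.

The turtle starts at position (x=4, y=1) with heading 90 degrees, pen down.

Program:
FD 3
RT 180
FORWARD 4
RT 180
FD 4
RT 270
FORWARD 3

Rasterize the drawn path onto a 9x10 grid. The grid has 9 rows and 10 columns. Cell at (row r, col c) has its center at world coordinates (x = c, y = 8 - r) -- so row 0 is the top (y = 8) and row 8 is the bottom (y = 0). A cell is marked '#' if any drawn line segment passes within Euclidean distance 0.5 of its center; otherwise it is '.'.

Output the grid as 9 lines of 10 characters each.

Segment 0: (4,1) -> (4,4)
Segment 1: (4,4) -> (4,0)
Segment 2: (4,0) -> (4,4)
Segment 3: (4,4) -> (1,4)

Answer: ..........
..........
..........
..........
.####.....
....#.....
....#.....
....#.....
....#.....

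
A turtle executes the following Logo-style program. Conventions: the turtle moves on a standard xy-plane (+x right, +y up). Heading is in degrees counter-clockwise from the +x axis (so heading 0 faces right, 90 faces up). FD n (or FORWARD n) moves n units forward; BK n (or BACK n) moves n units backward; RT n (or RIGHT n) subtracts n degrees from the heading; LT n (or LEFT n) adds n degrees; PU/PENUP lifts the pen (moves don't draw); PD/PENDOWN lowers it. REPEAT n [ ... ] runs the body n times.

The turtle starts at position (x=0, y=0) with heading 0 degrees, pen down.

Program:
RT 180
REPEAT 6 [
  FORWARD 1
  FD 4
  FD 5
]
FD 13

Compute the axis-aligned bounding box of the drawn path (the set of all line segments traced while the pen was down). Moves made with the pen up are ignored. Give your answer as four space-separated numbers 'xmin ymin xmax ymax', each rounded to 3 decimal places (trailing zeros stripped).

Executing turtle program step by step:
Start: pos=(0,0), heading=0, pen down
RT 180: heading 0 -> 180
REPEAT 6 [
  -- iteration 1/6 --
  FD 1: (0,0) -> (-1,0) [heading=180, draw]
  FD 4: (-1,0) -> (-5,0) [heading=180, draw]
  FD 5: (-5,0) -> (-10,0) [heading=180, draw]
  -- iteration 2/6 --
  FD 1: (-10,0) -> (-11,0) [heading=180, draw]
  FD 4: (-11,0) -> (-15,0) [heading=180, draw]
  FD 5: (-15,0) -> (-20,0) [heading=180, draw]
  -- iteration 3/6 --
  FD 1: (-20,0) -> (-21,0) [heading=180, draw]
  FD 4: (-21,0) -> (-25,0) [heading=180, draw]
  FD 5: (-25,0) -> (-30,0) [heading=180, draw]
  -- iteration 4/6 --
  FD 1: (-30,0) -> (-31,0) [heading=180, draw]
  FD 4: (-31,0) -> (-35,0) [heading=180, draw]
  FD 5: (-35,0) -> (-40,0) [heading=180, draw]
  -- iteration 5/6 --
  FD 1: (-40,0) -> (-41,0) [heading=180, draw]
  FD 4: (-41,0) -> (-45,0) [heading=180, draw]
  FD 5: (-45,0) -> (-50,0) [heading=180, draw]
  -- iteration 6/6 --
  FD 1: (-50,0) -> (-51,0) [heading=180, draw]
  FD 4: (-51,0) -> (-55,0) [heading=180, draw]
  FD 5: (-55,0) -> (-60,0) [heading=180, draw]
]
FD 13: (-60,0) -> (-73,0) [heading=180, draw]
Final: pos=(-73,0), heading=180, 19 segment(s) drawn

Segment endpoints: x in {-73, -60, -55, -51, -50, -45, -41, -40, -35, -31, -30, -25, -21, -20, -15, -11, -10, -5, -1, 0}, y in {0, 0, 0, 0, 0, 0, 0, 0, 0, 0, 0, 0, 0, 0, 0, 0, 0, 0, 0, 0}
xmin=-73, ymin=0, xmax=0, ymax=0

Answer: -73 0 0 0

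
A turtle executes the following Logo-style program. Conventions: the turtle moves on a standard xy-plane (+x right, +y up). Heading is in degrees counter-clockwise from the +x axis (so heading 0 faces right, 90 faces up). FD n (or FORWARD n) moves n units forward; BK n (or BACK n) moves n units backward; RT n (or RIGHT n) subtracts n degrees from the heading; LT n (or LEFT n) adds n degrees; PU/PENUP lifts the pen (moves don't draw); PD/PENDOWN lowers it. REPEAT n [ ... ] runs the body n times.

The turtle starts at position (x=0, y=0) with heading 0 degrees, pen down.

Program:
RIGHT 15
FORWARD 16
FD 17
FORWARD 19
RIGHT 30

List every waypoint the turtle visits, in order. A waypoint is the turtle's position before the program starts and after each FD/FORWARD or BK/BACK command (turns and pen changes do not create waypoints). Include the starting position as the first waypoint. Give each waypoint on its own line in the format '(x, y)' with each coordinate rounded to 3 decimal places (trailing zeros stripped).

Executing turtle program step by step:
Start: pos=(0,0), heading=0, pen down
RT 15: heading 0 -> 345
FD 16: (0,0) -> (15.455,-4.141) [heading=345, draw]
FD 17: (15.455,-4.141) -> (31.876,-8.541) [heading=345, draw]
FD 19: (31.876,-8.541) -> (50.228,-13.459) [heading=345, draw]
RT 30: heading 345 -> 315
Final: pos=(50.228,-13.459), heading=315, 3 segment(s) drawn
Waypoints (4 total):
(0, 0)
(15.455, -4.141)
(31.876, -8.541)
(50.228, -13.459)

Answer: (0, 0)
(15.455, -4.141)
(31.876, -8.541)
(50.228, -13.459)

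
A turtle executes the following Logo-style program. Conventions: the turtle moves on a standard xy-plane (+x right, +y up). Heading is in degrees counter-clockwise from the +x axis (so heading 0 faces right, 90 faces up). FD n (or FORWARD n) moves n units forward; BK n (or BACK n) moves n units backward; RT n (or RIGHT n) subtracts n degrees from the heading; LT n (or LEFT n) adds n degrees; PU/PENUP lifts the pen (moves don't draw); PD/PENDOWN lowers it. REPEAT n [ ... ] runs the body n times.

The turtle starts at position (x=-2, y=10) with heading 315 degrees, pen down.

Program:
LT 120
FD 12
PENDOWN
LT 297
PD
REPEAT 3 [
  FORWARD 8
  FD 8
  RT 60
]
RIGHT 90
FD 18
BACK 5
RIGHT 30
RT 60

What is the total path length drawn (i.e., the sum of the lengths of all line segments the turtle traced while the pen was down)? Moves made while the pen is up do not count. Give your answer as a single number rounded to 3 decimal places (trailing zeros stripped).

Executing turtle program step by step:
Start: pos=(-2,10), heading=315, pen down
LT 120: heading 315 -> 75
FD 12: (-2,10) -> (1.106,21.591) [heading=75, draw]
PD: pen down
LT 297: heading 75 -> 12
PD: pen down
REPEAT 3 [
  -- iteration 1/3 --
  FD 8: (1.106,21.591) -> (8.931,23.254) [heading=12, draw]
  FD 8: (8.931,23.254) -> (16.756,24.918) [heading=12, draw]
  RT 60: heading 12 -> 312
  -- iteration 2/3 --
  FD 8: (16.756,24.918) -> (22.109,18.973) [heading=312, draw]
  FD 8: (22.109,18.973) -> (27.462,13.027) [heading=312, draw]
  RT 60: heading 312 -> 252
  -- iteration 3/3 --
  FD 8: (27.462,13.027) -> (24.99,5.419) [heading=252, draw]
  FD 8: (24.99,5.419) -> (22.518,-2.19) [heading=252, draw]
  RT 60: heading 252 -> 192
]
RT 90: heading 192 -> 102
FD 18: (22.518,-2.19) -> (18.776,15.417) [heading=102, draw]
BK 5: (18.776,15.417) -> (19.815,10.526) [heading=102, draw]
RT 30: heading 102 -> 72
RT 60: heading 72 -> 12
Final: pos=(19.815,10.526), heading=12, 9 segment(s) drawn

Segment lengths:
  seg 1: (-2,10) -> (1.106,21.591), length = 12
  seg 2: (1.106,21.591) -> (8.931,23.254), length = 8
  seg 3: (8.931,23.254) -> (16.756,24.918), length = 8
  seg 4: (16.756,24.918) -> (22.109,18.973), length = 8
  seg 5: (22.109,18.973) -> (27.462,13.027), length = 8
  seg 6: (27.462,13.027) -> (24.99,5.419), length = 8
  seg 7: (24.99,5.419) -> (22.518,-2.19), length = 8
  seg 8: (22.518,-2.19) -> (18.776,15.417), length = 18
  seg 9: (18.776,15.417) -> (19.815,10.526), length = 5
Total = 83

Answer: 83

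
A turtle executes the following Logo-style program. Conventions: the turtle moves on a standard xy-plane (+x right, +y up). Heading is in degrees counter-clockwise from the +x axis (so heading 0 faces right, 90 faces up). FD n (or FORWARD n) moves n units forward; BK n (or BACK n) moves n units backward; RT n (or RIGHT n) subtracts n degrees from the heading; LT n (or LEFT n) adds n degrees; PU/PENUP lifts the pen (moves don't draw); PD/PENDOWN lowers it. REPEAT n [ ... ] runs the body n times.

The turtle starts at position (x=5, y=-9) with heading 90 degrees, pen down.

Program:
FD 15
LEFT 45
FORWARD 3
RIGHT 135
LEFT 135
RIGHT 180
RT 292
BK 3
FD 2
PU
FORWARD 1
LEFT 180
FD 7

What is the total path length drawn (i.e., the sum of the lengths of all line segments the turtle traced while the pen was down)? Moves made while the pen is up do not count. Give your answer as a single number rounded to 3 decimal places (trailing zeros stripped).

Answer: 23

Derivation:
Executing turtle program step by step:
Start: pos=(5,-9), heading=90, pen down
FD 15: (5,-9) -> (5,6) [heading=90, draw]
LT 45: heading 90 -> 135
FD 3: (5,6) -> (2.879,8.121) [heading=135, draw]
RT 135: heading 135 -> 0
LT 135: heading 0 -> 135
RT 180: heading 135 -> 315
RT 292: heading 315 -> 23
BK 3: (2.879,8.121) -> (0.117,6.949) [heading=23, draw]
FD 2: (0.117,6.949) -> (1.958,7.731) [heading=23, draw]
PU: pen up
FD 1: (1.958,7.731) -> (2.879,8.121) [heading=23, move]
LT 180: heading 23 -> 203
FD 7: (2.879,8.121) -> (-3.565,5.386) [heading=203, move]
Final: pos=(-3.565,5.386), heading=203, 4 segment(s) drawn

Segment lengths:
  seg 1: (5,-9) -> (5,6), length = 15
  seg 2: (5,6) -> (2.879,8.121), length = 3
  seg 3: (2.879,8.121) -> (0.117,6.949), length = 3
  seg 4: (0.117,6.949) -> (1.958,7.731), length = 2
Total = 23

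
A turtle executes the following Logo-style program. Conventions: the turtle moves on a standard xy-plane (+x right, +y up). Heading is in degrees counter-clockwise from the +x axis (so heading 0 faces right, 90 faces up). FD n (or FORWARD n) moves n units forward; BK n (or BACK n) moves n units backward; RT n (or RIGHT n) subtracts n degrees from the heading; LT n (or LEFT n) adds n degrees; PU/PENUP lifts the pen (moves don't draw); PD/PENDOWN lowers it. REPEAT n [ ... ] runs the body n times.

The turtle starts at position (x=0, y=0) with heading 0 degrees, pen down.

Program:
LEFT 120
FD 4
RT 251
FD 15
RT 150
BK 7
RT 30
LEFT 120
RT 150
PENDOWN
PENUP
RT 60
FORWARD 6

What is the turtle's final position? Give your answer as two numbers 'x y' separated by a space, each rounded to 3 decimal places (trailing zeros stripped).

Answer: -8.648 -18.664

Derivation:
Executing turtle program step by step:
Start: pos=(0,0), heading=0, pen down
LT 120: heading 0 -> 120
FD 4: (0,0) -> (-2,3.464) [heading=120, draw]
RT 251: heading 120 -> 229
FD 15: (-2,3.464) -> (-11.841,-7.857) [heading=229, draw]
RT 150: heading 229 -> 79
BK 7: (-11.841,-7.857) -> (-13.177,-14.728) [heading=79, draw]
RT 30: heading 79 -> 49
LT 120: heading 49 -> 169
RT 150: heading 169 -> 19
PD: pen down
PU: pen up
RT 60: heading 19 -> 319
FD 6: (-13.177,-14.728) -> (-8.648,-18.664) [heading=319, move]
Final: pos=(-8.648,-18.664), heading=319, 3 segment(s) drawn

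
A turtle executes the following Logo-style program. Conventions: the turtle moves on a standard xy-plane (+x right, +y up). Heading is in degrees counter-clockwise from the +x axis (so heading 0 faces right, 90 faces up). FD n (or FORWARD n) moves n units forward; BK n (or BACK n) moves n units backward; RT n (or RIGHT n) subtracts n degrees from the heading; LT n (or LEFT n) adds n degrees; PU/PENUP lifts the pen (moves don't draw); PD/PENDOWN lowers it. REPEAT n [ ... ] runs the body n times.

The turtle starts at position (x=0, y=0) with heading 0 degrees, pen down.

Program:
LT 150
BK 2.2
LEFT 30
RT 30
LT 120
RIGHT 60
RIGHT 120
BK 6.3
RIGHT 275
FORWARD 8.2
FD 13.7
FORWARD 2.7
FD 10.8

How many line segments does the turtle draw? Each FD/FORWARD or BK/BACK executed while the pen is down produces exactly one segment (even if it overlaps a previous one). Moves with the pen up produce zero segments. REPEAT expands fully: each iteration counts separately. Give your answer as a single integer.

Executing turtle program step by step:
Start: pos=(0,0), heading=0, pen down
LT 150: heading 0 -> 150
BK 2.2: (0,0) -> (1.905,-1.1) [heading=150, draw]
LT 30: heading 150 -> 180
RT 30: heading 180 -> 150
LT 120: heading 150 -> 270
RT 60: heading 270 -> 210
RT 120: heading 210 -> 90
BK 6.3: (1.905,-1.1) -> (1.905,-7.4) [heading=90, draw]
RT 275: heading 90 -> 175
FD 8.2: (1.905,-7.4) -> (-6.264,-6.685) [heading=175, draw]
FD 13.7: (-6.264,-6.685) -> (-19.911,-5.491) [heading=175, draw]
FD 2.7: (-19.911,-5.491) -> (-22.601,-5.256) [heading=175, draw]
FD 10.8: (-22.601,-5.256) -> (-33.36,-4.315) [heading=175, draw]
Final: pos=(-33.36,-4.315), heading=175, 6 segment(s) drawn
Segments drawn: 6

Answer: 6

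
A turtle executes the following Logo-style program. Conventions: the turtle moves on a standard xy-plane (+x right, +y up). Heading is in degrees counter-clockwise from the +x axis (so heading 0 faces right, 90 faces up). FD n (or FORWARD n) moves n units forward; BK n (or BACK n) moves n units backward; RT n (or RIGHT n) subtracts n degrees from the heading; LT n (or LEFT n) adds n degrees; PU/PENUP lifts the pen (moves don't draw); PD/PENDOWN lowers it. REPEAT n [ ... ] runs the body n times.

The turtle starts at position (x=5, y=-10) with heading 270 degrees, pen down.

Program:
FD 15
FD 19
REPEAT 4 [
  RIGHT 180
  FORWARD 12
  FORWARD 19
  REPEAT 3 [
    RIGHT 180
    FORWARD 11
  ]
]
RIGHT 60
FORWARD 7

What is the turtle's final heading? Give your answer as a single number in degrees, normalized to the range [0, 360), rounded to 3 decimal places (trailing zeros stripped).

Answer: 210

Derivation:
Executing turtle program step by step:
Start: pos=(5,-10), heading=270, pen down
FD 15: (5,-10) -> (5,-25) [heading=270, draw]
FD 19: (5,-25) -> (5,-44) [heading=270, draw]
REPEAT 4 [
  -- iteration 1/4 --
  RT 180: heading 270 -> 90
  FD 12: (5,-44) -> (5,-32) [heading=90, draw]
  FD 19: (5,-32) -> (5,-13) [heading=90, draw]
  REPEAT 3 [
    -- iteration 1/3 --
    RT 180: heading 90 -> 270
    FD 11: (5,-13) -> (5,-24) [heading=270, draw]
    -- iteration 2/3 --
    RT 180: heading 270 -> 90
    FD 11: (5,-24) -> (5,-13) [heading=90, draw]
    -- iteration 3/3 --
    RT 180: heading 90 -> 270
    FD 11: (5,-13) -> (5,-24) [heading=270, draw]
  ]
  -- iteration 2/4 --
  RT 180: heading 270 -> 90
  FD 12: (5,-24) -> (5,-12) [heading=90, draw]
  FD 19: (5,-12) -> (5,7) [heading=90, draw]
  REPEAT 3 [
    -- iteration 1/3 --
    RT 180: heading 90 -> 270
    FD 11: (5,7) -> (5,-4) [heading=270, draw]
    -- iteration 2/3 --
    RT 180: heading 270 -> 90
    FD 11: (5,-4) -> (5,7) [heading=90, draw]
    -- iteration 3/3 --
    RT 180: heading 90 -> 270
    FD 11: (5,7) -> (5,-4) [heading=270, draw]
  ]
  -- iteration 3/4 --
  RT 180: heading 270 -> 90
  FD 12: (5,-4) -> (5,8) [heading=90, draw]
  FD 19: (5,8) -> (5,27) [heading=90, draw]
  REPEAT 3 [
    -- iteration 1/3 --
    RT 180: heading 90 -> 270
    FD 11: (5,27) -> (5,16) [heading=270, draw]
    -- iteration 2/3 --
    RT 180: heading 270 -> 90
    FD 11: (5,16) -> (5,27) [heading=90, draw]
    -- iteration 3/3 --
    RT 180: heading 90 -> 270
    FD 11: (5,27) -> (5,16) [heading=270, draw]
  ]
  -- iteration 4/4 --
  RT 180: heading 270 -> 90
  FD 12: (5,16) -> (5,28) [heading=90, draw]
  FD 19: (5,28) -> (5,47) [heading=90, draw]
  REPEAT 3 [
    -- iteration 1/3 --
    RT 180: heading 90 -> 270
    FD 11: (5,47) -> (5,36) [heading=270, draw]
    -- iteration 2/3 --
    RT 180: heading 270 -> 90
    FD 11: (5,36) -> (5,47) [heading=90, draw]
    -- iteration 3/3 --
    RT 180: heading 90 -> 270
    FD 11: (5,47) -> (5,36) [heading=270, draw]
  ]
]
RT 60: heading 270 -> 210
FD 7: (5,36) -> (-1.062,32.5) [heading=210, draw]
Final: pos=(-1.062,32.5), heading=210, 23 segment(s) drawn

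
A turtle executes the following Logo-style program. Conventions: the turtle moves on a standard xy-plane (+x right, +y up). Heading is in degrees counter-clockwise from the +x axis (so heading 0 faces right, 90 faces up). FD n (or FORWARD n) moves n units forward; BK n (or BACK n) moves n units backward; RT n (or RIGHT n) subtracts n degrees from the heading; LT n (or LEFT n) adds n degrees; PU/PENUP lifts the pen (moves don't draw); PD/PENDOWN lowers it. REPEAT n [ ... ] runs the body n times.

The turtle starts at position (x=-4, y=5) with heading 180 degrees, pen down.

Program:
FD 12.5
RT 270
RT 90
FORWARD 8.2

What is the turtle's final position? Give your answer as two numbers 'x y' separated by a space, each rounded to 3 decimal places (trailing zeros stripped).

Answer: -24.7 5

Derivation:
Executing turtle program step by step:
Start: pos=(-4,5), heading=180, pen down
FD 12.5: (-4,5) -> (-16.5,5) [heading=180, draw]
RT 270: heading 180 -> 270
RT 90: heading 270 -> 180
FD 8.2: (-16.5,5) -> (-24.7,5) [heading=180, draw]
Final: pos=(-24.7,5), heading=180, 2 segment(s) drawn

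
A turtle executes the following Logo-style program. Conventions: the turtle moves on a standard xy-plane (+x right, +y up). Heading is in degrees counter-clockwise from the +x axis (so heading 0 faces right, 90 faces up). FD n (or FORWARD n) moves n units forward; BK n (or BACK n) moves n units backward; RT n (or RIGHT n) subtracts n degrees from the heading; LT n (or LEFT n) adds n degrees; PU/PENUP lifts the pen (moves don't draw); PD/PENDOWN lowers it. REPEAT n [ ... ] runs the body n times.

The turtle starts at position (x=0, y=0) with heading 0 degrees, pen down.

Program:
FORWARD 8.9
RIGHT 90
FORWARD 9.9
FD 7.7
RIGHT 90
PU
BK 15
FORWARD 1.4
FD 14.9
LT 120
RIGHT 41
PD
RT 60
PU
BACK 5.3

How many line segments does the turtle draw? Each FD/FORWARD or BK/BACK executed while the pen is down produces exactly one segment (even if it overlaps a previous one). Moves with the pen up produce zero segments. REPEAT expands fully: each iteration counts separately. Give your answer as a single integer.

Executing turtle program step by step:
Start: pos=(0,0), heading=0, pen down
FD 8.9: (0,0) -> (8.9,0) [heading=0, draw]
RT 90: heading 0 -> 270
FD 9.9: (8.9,0) -> (8.9,-9.9) [heading=270, draw]
FD 7.7: (8.9,-9.9) -> (8.9,-17.6) [heading=270, draw]
RT 90: heading 270 -> 180
PU: pen up
BK 15: (8.9,-17.6) -> (23.9,-17.6) [heading=180, move]
FD 1.4: (23.9,-17.6) -> (22.5,-17.6) [heading=180, move]
FD 14.9: (22.5,-17.6) -> (7.6,-17.6) [heading=180, move]
LT 120: heading 180 -> 300
RT 41: heading 300 -> 259
PD: pen down
RT 60: heading 259 -> 199
PU: pen up
BK 5.3: (7.6,-17.6) -> (12.611,-15.874) [heading=199, move]
Final: pos=(12.611,-15.874), heading=199, 3 segment(s) drawn
Segments drawn: 3

Answer: 3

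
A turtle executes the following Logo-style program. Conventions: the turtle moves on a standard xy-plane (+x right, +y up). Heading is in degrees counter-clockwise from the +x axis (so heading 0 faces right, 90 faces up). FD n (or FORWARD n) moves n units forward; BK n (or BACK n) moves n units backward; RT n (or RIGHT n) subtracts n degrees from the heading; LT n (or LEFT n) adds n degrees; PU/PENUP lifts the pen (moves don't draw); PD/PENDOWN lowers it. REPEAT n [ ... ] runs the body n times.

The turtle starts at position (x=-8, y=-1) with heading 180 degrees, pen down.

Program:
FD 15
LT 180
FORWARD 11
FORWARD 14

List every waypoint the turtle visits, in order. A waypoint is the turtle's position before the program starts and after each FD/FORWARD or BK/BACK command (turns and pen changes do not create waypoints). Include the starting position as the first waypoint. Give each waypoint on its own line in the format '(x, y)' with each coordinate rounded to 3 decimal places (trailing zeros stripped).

Answer: (-8, -1)
(-23, -1)
(-12, -1)
(2, -1)

Derivation:
Executing turtle program step by step:
Start: pos=(-8,-1), heading=180, pen down
FD 15: (-8,-1) -> (-23,-1) [heading=180, draw]
LT 180: heading 180 -> 0
FD 11: (-23,-1) -> (-12,-1) [heading=0, draw]
FD 14: (-12,-1) -> (2,-1) [heading=0, draw]
Final: pos=(2,-1), heading=0, 3 segment(s) drawn
Waypoints (4 total):
(-8, -1)
(-23, -1)
(-12, -1)
(2, -1)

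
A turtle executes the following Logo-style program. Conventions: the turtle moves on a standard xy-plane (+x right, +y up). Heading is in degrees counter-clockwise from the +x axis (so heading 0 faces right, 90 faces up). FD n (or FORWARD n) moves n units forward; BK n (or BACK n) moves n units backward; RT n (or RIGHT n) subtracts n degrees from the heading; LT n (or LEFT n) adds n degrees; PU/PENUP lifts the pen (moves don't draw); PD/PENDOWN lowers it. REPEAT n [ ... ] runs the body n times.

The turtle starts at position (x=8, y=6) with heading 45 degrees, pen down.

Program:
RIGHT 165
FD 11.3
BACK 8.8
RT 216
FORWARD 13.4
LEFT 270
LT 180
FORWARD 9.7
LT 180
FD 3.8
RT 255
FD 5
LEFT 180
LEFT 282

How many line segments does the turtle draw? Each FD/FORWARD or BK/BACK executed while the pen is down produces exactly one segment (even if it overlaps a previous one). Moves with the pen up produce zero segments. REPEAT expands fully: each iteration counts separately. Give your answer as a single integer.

Answer: 6

Derivation:
Executing turtle program step by step:
Start: pos=(8,6), heading=45, pen down
RT 165: heading 45 -> 240
FD 11.3: (8,6) -> (2.35,-3.786) [heading=240, draw]
BK 8.8: (2.35,-3.786) -> (6.75,3.835) [heading=240, draw]
RT 216: heading 240 -> 24
FD 13.4: (6.75,3.835) -> (18.992,9.285) [heading=24, draw]
LT 270: heading 24 -> 294
LT 180: heading 294 -> 114
FD 9.7: (18.992,9.285) -> (15.046,18.147) [heading=114, draw]
LT 180: heading 114 -> 294
FD 3.8: (15.046,18.147) -> (16.592,14.675) [heading=294, draw]
RT 255: heading 294 -> 39
FD 5: (16.592,14.675) -> (20.477,17.822) [heading=39, draw]
LT 180: heading 39 -> 219
LT 282: heading 219 -> 141
Final: pos=(20.477,17.822), heading=141, 6 segment(s) drawn
Segments drawn: 6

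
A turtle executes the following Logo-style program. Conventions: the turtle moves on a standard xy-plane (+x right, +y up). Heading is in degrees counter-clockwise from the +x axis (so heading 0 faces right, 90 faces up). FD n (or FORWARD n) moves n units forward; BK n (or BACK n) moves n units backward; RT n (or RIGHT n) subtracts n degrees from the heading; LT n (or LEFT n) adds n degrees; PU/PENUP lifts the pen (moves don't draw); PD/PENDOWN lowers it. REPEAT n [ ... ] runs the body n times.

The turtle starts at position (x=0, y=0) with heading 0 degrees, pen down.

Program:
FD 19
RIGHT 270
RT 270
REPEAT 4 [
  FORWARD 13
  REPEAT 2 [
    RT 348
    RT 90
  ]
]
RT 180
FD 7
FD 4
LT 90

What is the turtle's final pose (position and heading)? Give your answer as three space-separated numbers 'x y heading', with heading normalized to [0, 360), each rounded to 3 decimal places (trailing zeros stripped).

Executing turtle program step by step:
Start: pos=(0,0), heading=0, pen down
FD 19: (0,0) -> (19,0) [heading=0, draw]
RT 270: heading 0 -> 90
RT 270: heading 90 -> 180
REPEAT 4 [
  -- iteration 1/4 --
  FD 13: (19,0) -> (6,0) [heading=180, draw]
  REPEAT 2 [
    -- iteration 1/2 --
    RT 348: heading 180 -> 192
    RT 90: heading 192 -> 102
    -- iteration 2/2 --
    RT 348: heading 102 -> 114
    RT 90: heading 114 -> 24
  ]
  -- iteration 2/4 --
  FD 13: (6,0) -> (17.876,5.288) [heading=24, draw]
  REPEAT 2 [
    -- iteration 1/2 --
    RT 348: heading 24 -> 36
    RT 90: heading 36 -> 306
    -- iteration 2/2 --
    RT 348: heading 306 -> 318
    RT 90: heading 318 -> 228
  ]
  -- iteration 3/4 --
  FD 13: (17.876,5.288) -> (9.177,-4.373) [heading=228, draw]
  REPEAT 2 [
    -- iteration 1/2 --
    RT 348: heading 228 -> 240
    RT 90: heading 240 -> 150
    -- iteration 2/2 --
    RT 348: heading 150 -> 162
    RT 90: heading 162 -> 72
  ]
  -- iteration 4/4 --
  FD 13: (9.177,-4.373) -> (13.195,7.99) [heading=72, draw]
  REPEAT 2 [
    -- iteration 1/2 --
    RT 348: heading 72 -> 84
    RT 90: heading 84 -> 354
    -- iteration 2/2 --
    RT 348: heading 354 -> 6
    RT 90: heading 6 -> 276
  ]
]
RT 180: heading 276 -> 96
FD 7: (13.195,7.99) -> (12.463,14.952) [heading=96, draw]
FD 4: (12.463,14.952) -> (12.045,18.93) [heading=96, draw]
LT 90: heading 96 -> 186
Final: pos=(12.045,18.93), heading=186, 7 segment(s) drawn

Answer: 12.045 18.93 186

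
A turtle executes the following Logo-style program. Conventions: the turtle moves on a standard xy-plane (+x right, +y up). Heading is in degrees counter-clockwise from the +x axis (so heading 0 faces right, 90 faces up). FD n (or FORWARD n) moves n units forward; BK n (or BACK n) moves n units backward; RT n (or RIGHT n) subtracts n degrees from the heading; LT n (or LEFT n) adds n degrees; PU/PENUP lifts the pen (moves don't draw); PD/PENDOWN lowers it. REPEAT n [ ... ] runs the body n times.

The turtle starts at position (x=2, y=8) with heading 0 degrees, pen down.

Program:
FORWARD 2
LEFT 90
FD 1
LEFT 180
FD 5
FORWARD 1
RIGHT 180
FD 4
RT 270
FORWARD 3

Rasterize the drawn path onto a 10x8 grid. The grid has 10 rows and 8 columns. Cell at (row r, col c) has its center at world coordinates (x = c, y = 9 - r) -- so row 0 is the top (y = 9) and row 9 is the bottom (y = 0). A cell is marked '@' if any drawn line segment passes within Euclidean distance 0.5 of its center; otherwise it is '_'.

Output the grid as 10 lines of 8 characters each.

Segment 0: (2,8) -> (4,8)
Segment 1: (4,8) -> (4,9)
Segment 2: (4,9) -> (4,4)
Segment 3: (4,4) -> (4,3)
Segment 4: (4,3) -> (4,7)
Segment 5: (4,7) -> (1,7)

Answer: ____@___
__@@@___
_@@@@___
____@___
____@___
____@___
____@___
________
________
________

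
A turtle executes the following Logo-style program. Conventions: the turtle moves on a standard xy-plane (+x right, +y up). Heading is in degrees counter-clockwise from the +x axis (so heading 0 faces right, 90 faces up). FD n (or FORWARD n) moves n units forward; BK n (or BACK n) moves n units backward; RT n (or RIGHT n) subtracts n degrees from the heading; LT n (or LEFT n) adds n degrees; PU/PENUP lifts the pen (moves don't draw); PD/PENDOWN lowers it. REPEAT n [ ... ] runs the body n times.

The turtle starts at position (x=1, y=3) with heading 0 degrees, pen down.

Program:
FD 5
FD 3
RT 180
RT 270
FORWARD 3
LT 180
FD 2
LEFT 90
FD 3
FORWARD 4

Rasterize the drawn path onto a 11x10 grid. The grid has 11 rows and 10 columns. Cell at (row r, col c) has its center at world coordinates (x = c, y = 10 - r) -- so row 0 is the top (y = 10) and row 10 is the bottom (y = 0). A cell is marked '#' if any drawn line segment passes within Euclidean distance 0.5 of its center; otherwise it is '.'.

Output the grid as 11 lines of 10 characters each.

Segment 0: (1,3) -> (6,3)
Segment 1: (6,3) -> (9,3)
Segment 2: (9,3) -> (9,0)
Segment 3: (9,0) -> (9,2)
Segment 4: (9,2) -> (6,2)
Segment 5: (6,2) -> (2,2)

Answer: ..........
..........
..........
..........
..........
..........
..........
.#########
..########
.........#
.........#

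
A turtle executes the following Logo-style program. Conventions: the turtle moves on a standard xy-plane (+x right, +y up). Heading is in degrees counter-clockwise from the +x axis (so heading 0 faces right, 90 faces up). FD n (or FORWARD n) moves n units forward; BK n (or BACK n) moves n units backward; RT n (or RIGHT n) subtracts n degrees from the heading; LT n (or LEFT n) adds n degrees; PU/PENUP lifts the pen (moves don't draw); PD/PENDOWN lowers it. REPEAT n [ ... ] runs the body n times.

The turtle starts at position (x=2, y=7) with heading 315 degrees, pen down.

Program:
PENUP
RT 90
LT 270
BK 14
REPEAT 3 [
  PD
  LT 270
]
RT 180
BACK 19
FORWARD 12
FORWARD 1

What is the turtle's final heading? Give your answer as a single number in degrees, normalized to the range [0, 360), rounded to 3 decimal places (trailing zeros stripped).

Executing turtle program step by step:
Start: pos=(2,7), heading=315, pen down
PU: pen up
RT 90: heading 315 -> 225
LT 270: heading 225 -> 135
BK 14: (2,7) -> (11.899,-2.899) [heading=135, move]
REPEAT 3 [
  -- iteration 1/3 --
  PD: pen down
  LT 270: heading 135 -> 45
  -- iteration 2/3 --
  PD: pen down
  LT 270: heading 45 -> 315
  -- iteration 3/3 --
  PD: pen down
  LT 270: heading 315 -> 225
]
RT 180: heading 225 -> 45
BK 19: (11.899,-2.899) -> (-1.536,-16.335) [heading=45, draw]
FD 12: (-1.536,-16.335) -> (6.95,-7.849) [heading=45, draw]
FD 1: (6.95,-7.849) -> (7.657,-7.142) [heading=45, draw]
Final: pos=(7.657,-7.142), heading=45, 3 segment(s) drawn

Answer: 45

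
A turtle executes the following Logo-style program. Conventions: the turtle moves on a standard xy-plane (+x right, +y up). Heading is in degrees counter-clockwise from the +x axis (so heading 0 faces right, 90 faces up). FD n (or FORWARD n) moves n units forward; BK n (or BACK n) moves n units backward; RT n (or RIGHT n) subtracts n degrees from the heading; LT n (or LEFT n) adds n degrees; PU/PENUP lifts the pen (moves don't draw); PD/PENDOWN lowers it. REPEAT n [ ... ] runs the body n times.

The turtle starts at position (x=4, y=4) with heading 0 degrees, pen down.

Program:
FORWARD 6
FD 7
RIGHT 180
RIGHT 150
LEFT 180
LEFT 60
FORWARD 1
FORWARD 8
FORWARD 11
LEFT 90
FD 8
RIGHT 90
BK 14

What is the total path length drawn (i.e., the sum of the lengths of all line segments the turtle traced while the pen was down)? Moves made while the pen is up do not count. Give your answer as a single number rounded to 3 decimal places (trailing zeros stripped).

Executing turtle program step by step:
Start: pos=(4,4), heading=0, pen down
FD 6: (4,4) -> (10,4) [heading=0, draw]
FD 7: (10,4) -> (17,4) [heading=0, draw]
RT 180: heading 0 -> 180
RT 150: heading 180 -> 30
LT 180: heading 30 -> 210
LT 60: heading 210 -> 270
FD 1: (17,4) -> (17,3) [heading=270, draw]
FD 8: (17,3) -> (17,-5) [heading=270, draw]
FD 11: (17,-5) -> (17,-16) [heading=270, draw]
LT 90: heading 270 -> 0
FD 8: (17,-16) -> (25,-16) [heading=0, draw]
RT 90: heading 0 -> 270
BK 14: (25,-16) -> (25,-2) [heading=270, draw]
Final: pos=(25,-2), heading=270, 7 segment(s) drawn

Segment lengths:
  seg 1: (4,4) -> (10,4), length = 6
  seg 2: (10,4) -> (17,4), length = 7
  seg 3: (17,4) -> (17,3), length = 1
  seg 4: (17,3) -> (17,-5), length = 8
  seg 5: (17,-5) -> (17,-16), length = 11
  seg 6: (17,-16) -> (25,-16), length = 8
  seg 7: (25,-16) -> (25,-2), length = 14
Total = 55

Answer: 55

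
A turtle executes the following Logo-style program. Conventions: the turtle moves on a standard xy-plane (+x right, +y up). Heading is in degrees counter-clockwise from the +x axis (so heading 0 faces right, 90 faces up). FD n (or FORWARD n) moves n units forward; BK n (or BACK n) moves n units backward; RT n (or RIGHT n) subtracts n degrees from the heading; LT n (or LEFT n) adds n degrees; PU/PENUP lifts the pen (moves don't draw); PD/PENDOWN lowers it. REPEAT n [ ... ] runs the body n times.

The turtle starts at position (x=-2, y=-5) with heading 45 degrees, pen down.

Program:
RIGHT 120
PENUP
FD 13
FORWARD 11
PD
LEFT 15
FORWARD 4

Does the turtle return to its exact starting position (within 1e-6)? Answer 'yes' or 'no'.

Answer: no

Derivation:
Executing turtle program step by step:
Start: pos=(-2,-5), heading=45, pen down
RT 120: heading 45 -> 285
PU: pen up
FD 13: (-2,-5) -> (1.365,-17.557) [heading=285, move]
FD 11: (1.365,-17.557) -> (4.212,-28.182) [heading=285, move]
PD: pen down
LT 15: heading 285 -> 300
FD 4: (4.212,-28.182) -> (6.212,-31.646) [heading=300, draw]
Final: pos=(6.212,-31.646), heading=300, 1 segment(s) drawn

Start position: (-2, -5)
Final position: (6.212, -31.646)
Distance = 27.883; >= 1e-6 -> NOT closed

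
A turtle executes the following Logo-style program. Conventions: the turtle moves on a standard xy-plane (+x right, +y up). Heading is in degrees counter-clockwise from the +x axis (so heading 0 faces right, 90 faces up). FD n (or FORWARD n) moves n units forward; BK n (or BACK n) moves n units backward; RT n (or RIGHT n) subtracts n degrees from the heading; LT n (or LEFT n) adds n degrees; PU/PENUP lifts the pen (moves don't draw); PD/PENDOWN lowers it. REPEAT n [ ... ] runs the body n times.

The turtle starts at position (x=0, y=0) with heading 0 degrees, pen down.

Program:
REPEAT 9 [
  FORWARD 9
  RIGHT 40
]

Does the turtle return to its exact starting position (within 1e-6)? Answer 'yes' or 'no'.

Answer: yes

Derivation:
Executing turtle program step by step:
Start: pos=(0,0), heading=0, pen down
REPEAT 9 [
  -- iteration 1/9 --
  FD 9: (0,0) -> (9,0) [heading=0, draw]
  RT 40: heading 0 -> 320
  -- iteration 2/9 --
  FD 9: (9,0) -> (15.894,-5.785) [heading=320, draw]
  RT 40: heading 320 -> 280
  -- iteration 3/9 --
  FD 9: (15.894,-5.785) -> (17.457,-14.648) [heading=280, draw]
  RT 40: heading 280 -> 240
  -- iteration 4/9 --
  FD 9: (17.457,-14.648) -> (12.957,-22.443) [heading=240, draw]
  RT 40: heading 240 -> 200
  -- iteration 5/9 --
  FD 9: (12.957,-22.443) -> (4.5,-25.521) [heading=200, draw]
  RT 40: heading 200 -> 160
  -- iteration 6/9 --
  FD 9: (4.5,-25.521) -> (-3.957,-22.443) [heading=160, draw]
  RT 40: heading 160 -> 120
  -- iteration 7/9 --
  FD 9: (-3.957,-22.443) -> (-8.457,-14.648) [heading=120, draw]
  RT 40: heading 120 -> 80
  -- iteration 8/9 --
  FD 9: (-8.457,-14.648) -> (-6.894,-5.785) [heading=80, draw]
  RT 40: heading 80 -> 40
  -- iteration 9/9 --
  FD 9: (-6.894,-5.785) -> (0,0) [heading=40, draw]
  RT 40: heading 40 -> 0
]
Final: pos=(0,0), heading=0, 9 segment(s) drawn

Start position: (0, 0)
Final position: (0, 0)
Distance = 0; < 1e-6 -> CLOSED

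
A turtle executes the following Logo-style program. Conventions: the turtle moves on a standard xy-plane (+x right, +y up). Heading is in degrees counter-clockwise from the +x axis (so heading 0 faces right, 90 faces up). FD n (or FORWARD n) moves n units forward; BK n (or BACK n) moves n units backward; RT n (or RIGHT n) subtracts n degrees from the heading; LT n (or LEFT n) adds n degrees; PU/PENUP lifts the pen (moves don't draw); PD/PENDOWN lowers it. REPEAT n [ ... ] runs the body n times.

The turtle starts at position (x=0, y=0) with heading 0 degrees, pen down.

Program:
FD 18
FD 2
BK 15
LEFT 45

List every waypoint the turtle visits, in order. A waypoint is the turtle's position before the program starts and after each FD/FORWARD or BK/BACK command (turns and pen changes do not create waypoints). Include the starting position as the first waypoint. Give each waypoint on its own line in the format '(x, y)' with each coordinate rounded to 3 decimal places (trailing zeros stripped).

Answer: (0, 0)
(18, 0)
(20, 0)
(5, 0)

Derivation:
Executing turtle program step by step:
Start: pos=(0,0), heading=0, pen down
FD 18: (0,0) -> (18,0) [heading=0, draw]
FD 2: (18,0) -> (20,0) [heading=0, draw]
BK 15: (20,0) -> (5,0) [heading=0, draw]
LT 45: heading 0 -> 45
Final: pos=(5,0), heading=45, 3 segment(s) drawn
Waypoints (4 total):
(0, 0)
(18, 0)
(20, 0)
(5, 0)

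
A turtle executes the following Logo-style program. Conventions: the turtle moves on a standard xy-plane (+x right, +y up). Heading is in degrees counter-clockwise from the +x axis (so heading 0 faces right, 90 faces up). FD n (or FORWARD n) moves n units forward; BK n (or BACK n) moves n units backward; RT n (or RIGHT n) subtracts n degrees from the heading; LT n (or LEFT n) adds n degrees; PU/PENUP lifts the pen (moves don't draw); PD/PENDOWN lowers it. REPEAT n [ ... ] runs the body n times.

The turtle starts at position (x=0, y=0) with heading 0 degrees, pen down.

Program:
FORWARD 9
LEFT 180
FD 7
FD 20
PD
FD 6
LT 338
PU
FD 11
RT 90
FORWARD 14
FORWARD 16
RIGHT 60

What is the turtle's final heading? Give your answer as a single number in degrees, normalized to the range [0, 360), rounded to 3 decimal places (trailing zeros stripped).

Answer: 8

Derivation:
Executing turtle program step by step:
Start: pos=(0,0), heading=0, pen down
FD 9: (0,0) -> (9,0) [heading=0, draw]
LT 180: heading 0 -> 180
FD 7: (9,0) -> (2,0) [heading=180, draw]
FD 20: (2,0) -> (-18,0) [heading=180, draw]
PD: pen down
FD 6: (-18,0) -> (-24,0) [heading=180, draw]
LT 338: heading 180 -> 158
PU: pen up
FD 11: (-24,0) -> (-34.199,4.121) [heading=158, move]
RT 90: heading 158 -> 68
FD 14: (-34.199,4.121) -> (-28.955,17.101) [heading=68, move]
FD 16: (-28.955,17.101) -> (-22.961,31.936) [heading=68, move]
RT 60: heading 68 -> 8
Final: pos=(-22.961,31.936), heading=8, 4 segment(s) drawn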